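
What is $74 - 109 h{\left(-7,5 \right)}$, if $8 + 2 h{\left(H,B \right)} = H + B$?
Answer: $619$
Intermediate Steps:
$h{\left(H,B \right)} = -4 + \frac{B}{2} + \frac{H}{2}$ ($h{\left(H,B \right)} = -4 + \frac{H + B}{2} = -4 + \frac{B + H}{2} = -4 + \left(\frac{B}{2} + \frac{H}{2}\right) = -4 + \frac{B}{2} + \frac{H}{2}$)
$74 - 109 h{\left(-7,5 \right)} = 74 - 109 \left(-4 + \frac{1}{2} \cdot 5 + \frac{1}{2} \left(-7\right)\right) = 74 - 109 \left(-4 + \frac{5}{2} - \frac{7}{2}\right) = 74 - -545 = 74 + 545 = 619$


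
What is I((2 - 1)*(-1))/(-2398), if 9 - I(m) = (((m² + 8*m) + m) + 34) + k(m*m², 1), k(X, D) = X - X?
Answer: 17/2398 ≈ 0.0070892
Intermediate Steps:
k(X, D) = 0
I(m) = -25 - m² - 9*m (I(m) = 9 - ((((m² + 8*m) + m) + 34) + 0) = 9 - (((m² + 9*m) + 34) + 0) = 9 - ((34 + m² + 9*m) + 0) = 9 - (34 + m² + 9*m) = 9 + (-34 - m² - 9*m) = -25 - m² - 9*m)
I((2 - 1)*(-1))/(-2398) = (-25 - ((2 - 1)*(-1))² - 9*(2 - 1)*(-1))/(-2398) = (-25 - (1*(-1))² - 9*(-1))*(-1/2398) = (-25 - 1*(-1)² - 9*(-1))*(-1/2398) = (-25 - 1*1 + 9)*(-1/2398) = (-25 - 1 + 9)*(-1/2398) = -17*(-1/2398) = 17/2398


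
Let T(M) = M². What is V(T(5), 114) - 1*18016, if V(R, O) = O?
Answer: -17902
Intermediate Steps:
V(T(5), 114) - 1*18016 = 114 - 1*18016 = 114 - 18016 = -17902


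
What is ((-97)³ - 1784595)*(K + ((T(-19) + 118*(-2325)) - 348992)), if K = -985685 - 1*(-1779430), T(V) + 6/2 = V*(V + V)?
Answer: -461561894696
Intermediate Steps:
T(V) = -3 + 2*V² (T(V) = -3 + V*(V + V) = -3 + V*(2*V) = -3 + 2*V²)
K = 793745 (K = -985685 + 1779430 = 793745)
((-97)³ - 1784595)*(K + ((T(-19) + 118*(-2325)) - 348992)) = ((-97)³ - 1784595)*(793745 + (((-3 + 2*(-19)²) + 118*(-2325)) - 348992)) = (-912673 - 1784595)*(793745 + (((-3 + 2*361) - 274350) - 348992)) = -2697268*(793745 + (((-3 + 722) - 274350) - 348992)) = -2697268*(793745 + ((719 - 274350) - 348992)) = -2697268*(793745 + (-273631 - 348992)) = -2697268*(793745 - 622623) = -2697268*171122 = -461561894696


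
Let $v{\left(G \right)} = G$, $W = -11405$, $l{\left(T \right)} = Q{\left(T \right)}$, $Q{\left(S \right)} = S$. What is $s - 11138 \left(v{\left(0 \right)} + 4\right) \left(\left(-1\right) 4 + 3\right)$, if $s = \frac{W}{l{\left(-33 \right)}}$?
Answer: $\frac{1481621}{33} \approx 44898.0$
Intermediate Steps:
$l{\left(T \right)} = T$
$s = \frac{11405}{33}$ ($s = - \frac{11405}{-33} = \left(-11405\right) \left(- \frac{1}{33}\right) = \frac{11405}{33} \approx 345.61$)
$s - 11138 \left(v{\left(0 \right)} + 4\right) \left(\left(-1\right) 4 + 3\right) = \frac{11405}{33} - 11138 \left(0 + 4\right) \left(\left(-1\right) 4 + 3\right) = \frac{11405}{33} - 11138 \cdot 4 \left(-4 + 3\right) = \frac{11405}{33} - 11138 \cdot 4 \left(-1\right) = \frac{11405}{33} - -44552 = \frac{11405}{33} + 44552 = \frac{1481621}{33}$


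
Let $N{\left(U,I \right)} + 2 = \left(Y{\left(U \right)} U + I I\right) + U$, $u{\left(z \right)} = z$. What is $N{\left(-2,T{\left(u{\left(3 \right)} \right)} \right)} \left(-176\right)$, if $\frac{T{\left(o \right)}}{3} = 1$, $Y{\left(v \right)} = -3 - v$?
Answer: $-1232$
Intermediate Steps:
$T{\left(o \right)} = 3$ ($T{\left(o \right)} = 3 \cdot 1 = 3$)
$N{\left(U,I \right)} = -2 + U + I^{2} + U \left(-3 - U\right)$ ($N{\left(U,I \right)} = -2 + \left(\left(\left(-3 - U\right) U + I I\right) + U\right) = -2 + \left(\left(U \left(-3 - U\right) + I^{2}\right) + U\right) = -2 + \left(\left(I^{2} + U \left(-3 - U\right)\right) + U\right) = -2 + \left(U + I^{2} + U \left(-3 - U\right)\right) = -2 + U + I^{2} + U \left(-3 - U\right)$)
$N{\left(-2,T{\left(u{\left(3 \right)} \right)} \right)} \left(-176\right) = \left(-2 - 2 + 3^{2} - - 2 \left(3 - 2\right)\right) \left(-176\right) = \left(-2 - 2 + 9 - \left(-2\right) 1\right) \left(-176\right) = \left(-2 - 2 + 9 + 2\right) \left(-176\right) = 7 \left(-176\right) = -1232$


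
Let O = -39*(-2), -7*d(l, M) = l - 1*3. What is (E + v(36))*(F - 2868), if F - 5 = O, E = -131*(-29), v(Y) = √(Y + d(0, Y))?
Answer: -10580215 - 2785*√1785/7 ≈ -1.0597e+7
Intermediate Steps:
d(l, M) = 3/7 - l/7 (d(l, M) = -(l - 1*3)/7 = -(l - 3)/7 = -(-3 + l)/7 = 3/7 - l/7)
v(Y) = √(3/7 + Y) (v(Y) = √(Y + (3/7 - ⅐*0)) = √(Y + (3/7 + 0)) = √(Y + 3/7) = √(3/7 + Y))
E = 3799
O = 78
F = 83 (F = 5 + 78 = 83)
(E + v(36))*(F - 2868) = (3799 + √(21 + 49*36)/7)*(83 - 2868) = (3799 + √(21 + 1764)/7)*(-2785) = (3799 + √1785/7)*(-2785) = -10580215 - 2785*√1785/7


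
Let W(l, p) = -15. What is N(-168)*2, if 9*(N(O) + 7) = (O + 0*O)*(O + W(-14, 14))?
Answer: 6818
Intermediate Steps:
N(O) = -7 + O*(-15 + O)/9 (N(O) = -7 + ((O + 0*O)*(O - 15))/9 = -7 + ((O + 0)*(-15 + O))/9 = -7 + (O*(-15 + O))/9 = -7 + O*(-15 + O)/9)
N(-168)*2 = (-7 - 5/3*(-168) + (⅑)*(-168)²)*2 = (-7 + 280 + (⅑)*28224)*2 = (-7 + 280 + 3136)*2 = 3409*2 = 6818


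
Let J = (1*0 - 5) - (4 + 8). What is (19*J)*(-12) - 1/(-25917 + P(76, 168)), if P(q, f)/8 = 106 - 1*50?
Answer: 98717845/25469 ≈ 3876.0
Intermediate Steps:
P(q, f) = 448 (P(q, f) = 8*(106 - 1*50) = 8*(106 - 50) = 8*56 = 448)
J = -17 (J = (0 - 5) - 1*12 = -5 - 12 = -17)
(19*J)*(-12) - 1/(-25917 + P(76, 168)) = (19*(-17))*(-12) - 1/(-25917 + 448) = -323*(-12) - 1/(-25469) = 3876 - 1*(-1/25469) = 3876 + 1/25469 = 98717845/25469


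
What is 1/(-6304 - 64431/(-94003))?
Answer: -94003/592530481 ≈ -0.00015865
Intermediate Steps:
1/(-6304 - 64431/(-94003)) = 1/(-6304 - 64431*(-1/94003)) = 1/(-6304 + 64431/94003) = 1/(-592530481/94003) = -94003/592530481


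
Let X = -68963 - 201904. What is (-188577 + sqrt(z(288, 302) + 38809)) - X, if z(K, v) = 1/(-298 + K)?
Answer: 82290 + 3*sqrt(431210)/10 ≈ 82487.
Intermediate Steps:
X = -270867
(-188577 + sqrt(z(288, 302) + 38809)) - X = (-188577 + sqrt(1/(-298 + 288) + 38809)) - 1*(-270867) = (-188577 + sqrt(1/(-10) + 38809)) + 270867 = (-188577 + sqrt(-1/10 + 38809)) + 270867 = (-188577 + sqrt(388089/10)) + 270867 = (-188577 + 3*sqrt(431210)/10) + 270867 = 82290 + 3*sqrt(431210)/10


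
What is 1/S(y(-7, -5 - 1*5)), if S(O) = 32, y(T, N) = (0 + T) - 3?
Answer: 1/32 ≈ 0.031250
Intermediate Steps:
y(T, N) = -3 + T (y(T, N) = T - 3 = -3 + T)
1/S(y(-7, -5 - 1*5)) = 1/32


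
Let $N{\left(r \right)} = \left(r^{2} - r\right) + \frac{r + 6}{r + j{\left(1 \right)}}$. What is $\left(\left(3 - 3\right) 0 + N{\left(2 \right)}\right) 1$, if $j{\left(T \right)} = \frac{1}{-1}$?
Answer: $10$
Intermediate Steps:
$j{\left(T \right)} = -1$
$N{\left(r \right)} = r^{2} - r + \frac{6 + r}{-1 + r}$ ($N{\left(r \right)} = \left(r^{2} - r\right) + \frac{r + 6}{r - 1} = \left(r^{2} - r\right) + \frac{6 + r}{-1 + r} = r^{2} - r + \frac{6 + r}{-1 + r}$)
$\left(\left(3 - 3\right) 0 + N{\left(2 \right)}\right) 1 = \left(\left(3 - 3\right) 0 + \frac{6 + 2^{3} - 2 \cdot 2^{2} + 2 \cdot 2}{-1 + 2}\right) 1 = \left(0 \cdot 0 + \frac{6 + 8 - 8 + 4}{1}\right) 1 = \left(0 + 1 \left(6 + 8 - 8 + 4\right)\right) 1 = \left(0 + 1 \cdot 10\right) 1 = \left(0 + 10\right) 1 = 10 \cdot 1 = 10$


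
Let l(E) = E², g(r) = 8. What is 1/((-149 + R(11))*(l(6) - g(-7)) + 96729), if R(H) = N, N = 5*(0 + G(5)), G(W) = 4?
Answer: 1/93117 ≈ 1.0739e-5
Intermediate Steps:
N = 20 (N = 5*(0 + 4) = 5*4 = 20)
R(H) = 20
1/((-149 + R(11))*(l(6) - g(-7)) + 96729) = 1/((-149 + 20)*(6² - 1*8) + 96729) = 1/(-129*(36 - 8) + 96729) = 1/(-129*28 + 96729) = 1/(-3612 + 96729) = 1/93117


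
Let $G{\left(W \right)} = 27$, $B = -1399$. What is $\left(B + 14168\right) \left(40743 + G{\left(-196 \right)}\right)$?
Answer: $520592130$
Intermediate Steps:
$\left(B + 14168\right) \left(40743 + G{\left(-196 \right)}\right) = \left(-1399 + 14168\right) \left(40743 + 27\right) = 12769 \cdot 40770 = 520592130$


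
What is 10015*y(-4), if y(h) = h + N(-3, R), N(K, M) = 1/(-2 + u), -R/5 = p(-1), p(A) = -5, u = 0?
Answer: -90135/2 ≈ -45068.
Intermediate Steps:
R = 25 (R = -5*(-5) = 25)
N(K, M) = -½ (N(K, M) = 1/(-2 + 0) = 1/(-2) = -½)
y(h) = -½ + h (y(h) = h - ½ = -½ + h)
10015*y(-4) = 10015*(-½ - 4) = 10015*(-9/2) = -90135/2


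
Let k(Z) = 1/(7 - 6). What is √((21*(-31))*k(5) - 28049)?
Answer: 10*I*√287 ≈ 169.41*I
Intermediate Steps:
k(Z) = 1 (k(Z) = 1/1 = 1)
√((21*(-31))*k(5) - 28049) = √((21*(-31))*1 - 28049) = √(-651*1 - 28049) = √(-651 - 28049) = √(-28700) = 10*I*√287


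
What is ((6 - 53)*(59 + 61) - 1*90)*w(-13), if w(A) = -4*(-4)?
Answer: -91680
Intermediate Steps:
w(A) = 16
((6 - 53)*(59 + 61) - 1*90)*w(-13) = ((6 - 53)*(59 + 61) - 1*90)*16 = (-47*120 - 90)*16 = (-5640 - 90)*16 = -5730*16 = -91680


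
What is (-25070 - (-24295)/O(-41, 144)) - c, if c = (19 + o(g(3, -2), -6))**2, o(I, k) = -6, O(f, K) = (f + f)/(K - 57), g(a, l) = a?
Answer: -4183263/82 ≈ -51015.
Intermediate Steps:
O(f, K) = 2*f/(-57 + K) (O(f, K) = (2*f)/(-57 + K) = 2*f/(-57 + K))
c = 169 (c = (19 - 6)**2 = 13**2 = 169)
(-25070 - (-24295)/O(-41, 144)) - c = (-25070 - (-24295)/(2*(-41)/(-57 + 144))) - 1*169 = (-25070 - (-24295)/(2*(-41)/87)) - 169 = (-25070 - (-24295)/(2*(-41)*(1/87))) - 169 = (-25070 - (-24295)/(-82/87)) - 169 = (-25070 - (-24295)*(-87)/82) - 169 = (-25070 - 1*2113665/82) - 169 = (-25070 - 2113665/82) - 169 = -4169405/82 - 169 = -4183263/82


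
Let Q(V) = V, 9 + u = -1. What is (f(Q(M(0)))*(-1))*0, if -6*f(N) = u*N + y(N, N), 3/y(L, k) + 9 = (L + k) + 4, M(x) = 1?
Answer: 0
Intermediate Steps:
u = -10 (u = -9 - 1 = -10)
y(L, k) = 3/(-5 + L + k) (y(L, k) = 3/(-9 + ((L + k) + 4)) = 3/(-9 + (4 + L + k)) = 3/(-5 + L + k))
f(N) = -1/(2*(-5 + 2*N)) + 5*N/3 (f(N) = -(-10*N + 3/(-5 + N + N))/6 = -(-10*N + 3/(-5 + 2*N))/6 = -1/(2*(-5 + 2*N)) + 5*N/3)
(f(Q(M(0)))*(-1))*0 = (((-3 + 10*1*(-5 + 2*1))/(6*(-5 + 2*1)))*(-1))*0 = (((-3 + 10*1*(-5 + 2))/(6*(-5 + 2)))*(-1))*0 = (((⅙)*(-3 + 10*1*(-3))/(-3))*(-1))*0 = (((⅙)*(-⅓)*(-3 - 30))*(-1))*0 = (((⅙)*(-⅓)*(-33))*(-1))*0 = ((11/6)*(-1))*0 = -11/6*0 = 0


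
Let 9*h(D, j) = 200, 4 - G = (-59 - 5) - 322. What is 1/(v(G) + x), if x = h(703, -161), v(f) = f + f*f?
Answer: 9/1372610 ≈ 6.5569e-6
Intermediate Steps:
G = 390 (G = 4 - ((-59 - 5) - 322) = 4 - (-64 - 322) = 4 - 1*(-386) = 4 + 386 = 390)
h(D, j) = 200/9 (h(D, j) = (⅑)*200 = 200/9)
v(f) = f + f²
x = 200/9 ≈ 22.222
1/(v(G) + x) = 1/(390*(1 + 390) + 200/9) = 1/(390*391 + 200/9) = 1/(152490 + 200/9) = 1/(1372610/9) = 9/1372610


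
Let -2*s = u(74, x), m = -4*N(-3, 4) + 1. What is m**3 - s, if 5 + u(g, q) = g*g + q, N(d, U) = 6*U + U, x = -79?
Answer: -1364935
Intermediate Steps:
N(d, U) = 7*U
u(g, q) = -5 + q + g**2 (u(g, q) = -5 + (g*g + q) = -5 + (g**2 + q) = -5 + (q + g**2) = -5 + q + g**2)
m = -111 (m = -28*4 + 1 = -4*28 + 1 = -112 + 1 = -111)
s = -2696 (s = -(-5 - 79 + 74**2)/2 = -(-5 - 79 + 5476)/2 = -1/2*5392 = -2696)
m**3 - s = (-111)**3 - 1*(-2696) = -1367631 + 2696 = -1364935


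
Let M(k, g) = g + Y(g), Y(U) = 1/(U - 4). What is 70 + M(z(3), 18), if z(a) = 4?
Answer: 1233/14 ≈ 88.071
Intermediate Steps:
Y(U) = 1/(-4 + U)
M(k, g) = g + 1/(-4 + g)
70 + M(z(3), 18) = 70 + (1 + 18*(-4 + 18))/(-4 + 18) = 70 + (1 + 18*14)/14 = 70 + (1 + 252)/14 = 70 + (1/14)*253 = 70 + 253/14 = 1233/14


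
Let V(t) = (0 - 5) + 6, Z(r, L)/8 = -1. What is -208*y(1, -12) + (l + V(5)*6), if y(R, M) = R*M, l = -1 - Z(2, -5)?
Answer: 2509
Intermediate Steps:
Z(r, L) = -8 (Z(r, L) = 8*(-1) = -8)
V(t) = 1 (V(t) = -5 + 6 = 1)
l = 7 (l = -1 - 1*(-8) = -1 + 8 = 7)
y(R, M) = M*R
-208*y(1, -12) + (l + V(5)*6) = -(-2496) + (7 + 1*6) = -208*(-12) + (7 + 6) = 2496 + 13 = 2509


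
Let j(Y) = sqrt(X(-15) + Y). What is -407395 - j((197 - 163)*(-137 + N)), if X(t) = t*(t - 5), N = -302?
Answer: -407395 - I*sqrt(14626) ≈ -4.074e+5 - 120.94*I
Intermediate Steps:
X(t) = t*(-5 + t)
j(Y) = sqrt(300 + Y) (j(Y) = sqrt(-15*(-5 - 15) + Y) = sqrt(-15*(-20) + Y) = sqrt(300 + Y))
-407395 - j((197 - 163)*(-137 + N)) = -407395 - sqrt(300 + (197 - 163)*(-137 - 302)) = -407395 - sqrt(300 + 34*(-439)) = -407395 - sqrt(300 - 14926) = -407395 - sqrt(-14626) = -407395 - I*sqrt(14626)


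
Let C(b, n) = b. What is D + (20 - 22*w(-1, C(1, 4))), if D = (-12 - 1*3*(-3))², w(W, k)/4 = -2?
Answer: 205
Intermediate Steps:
w(W, k) = -8 (w(W, k) = 4*(-2) = -8)
D = 9 (D = (-12 - 3*(-3))² = (-12 + 9)² = (-3)² = 9)
D + (20 - 22*w(-1, C(1, 4))) = 9 + (20 - 22*(-8)) = 9 + (20 + 176) = 9 + 196 = 205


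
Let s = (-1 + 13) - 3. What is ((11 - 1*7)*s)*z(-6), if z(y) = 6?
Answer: 216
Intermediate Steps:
s = 9 (s = 12 - 3 = 9)
((11 - 1*7)*s)*z(-6) = ((11 - 1*7)*9)*6 = ((11 - 7)*9)*6 = (4*9)*6 = 36*6 = 216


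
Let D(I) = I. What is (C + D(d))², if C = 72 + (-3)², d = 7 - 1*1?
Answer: 7569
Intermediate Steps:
d = 6 (d = 7 - 1 = 6)
C = 81 (C = 72 + 9 = 81)
(C + D(d))² = (81 + 6)² = 87² = 7569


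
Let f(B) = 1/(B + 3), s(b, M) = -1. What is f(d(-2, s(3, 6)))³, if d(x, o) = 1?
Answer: 1/64 ≈ 0.015625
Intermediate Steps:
f(B) = 1/(3 + B)
f(d(-2, s(3, 6)))³ = (1/(3 + 1))³ = (1/4)³ = (¼)³ = 1/64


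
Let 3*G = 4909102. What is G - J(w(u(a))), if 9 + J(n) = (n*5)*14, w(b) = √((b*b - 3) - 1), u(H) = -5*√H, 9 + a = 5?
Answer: 4909129/3 - 140*I*√26 ≈ 1.6364e+6 - 713.86*I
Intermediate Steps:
a = -4 (a = -9 + 5 = -4)
G = 4909102/3 (G = (⅓)*4909102 = 4909102/3 ≈ 1.6364e+6)
w(b) = √(-4 + b²) (w(b) = √((b² - 3) - 1) = √((-3 + b²) - 1) = √(-4 + b²))
J(n) = -9 + 70*n (J(n) = -9 + (n*5)*14 = -9 + (5*n)*14 = -9 + 70*n)
G - J(w(u(a))) = 4909102/3 - (-9 + 70*√(-4 + (-10*I)²)) = 4909102/3 - (-9 + 70*√(-4 - 100)) = 4909102/3 - (-9 + 70*√(-104)) = 4909102/3 - (-9 + 70*(2*I*√26)) = 4909102/3 - (-9 + 140*I*√26) = 4909102/3 + (9 - 140*I*√26) = 4909129/3 - 140*I*√26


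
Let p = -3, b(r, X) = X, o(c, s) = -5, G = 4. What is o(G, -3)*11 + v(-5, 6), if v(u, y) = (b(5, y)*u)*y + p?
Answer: -238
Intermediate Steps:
v(u, y) = -3 + u*y² (v(u, y) = (y*u)*y - 3 = (u*y)*y - 3 = u*y² - 3 = -3 + u*y²)
o(G, -3)*11 + v(-5, 6) = -5*11 + (-3 - 5*6²) = -55 + (-3 - 5*36) = -55 + (-3 - 180) = -55 - 183 = -238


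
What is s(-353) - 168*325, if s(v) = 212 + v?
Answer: -54741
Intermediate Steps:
s(-353) - 168*325 = (212 - 353) - 168*325 = -141 - 54600 = -54741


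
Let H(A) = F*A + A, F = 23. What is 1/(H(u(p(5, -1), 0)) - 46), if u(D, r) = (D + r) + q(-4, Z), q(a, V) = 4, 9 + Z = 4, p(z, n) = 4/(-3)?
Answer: 1/18 ≈ 0.055556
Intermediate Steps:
p(z, n) = -4/3 (p(z, n) = 4*(-⅓) = -4/3)
Z = -5 (Z = -9 + 4 = -5)
u(D, r) = 4 + D + r (u(D, r) = (D + r) + 4 = 4 + D + r)
H(A) = 24*A (H(A) = 23*A + A = 24*A)
1/(H(u(p(5, -1), 0)) - 46) = 1/(24*(4 - 4/3 + 0) - 46) = 1/(24*(8/3) - 46) = 1/(64 - 46) = 1/18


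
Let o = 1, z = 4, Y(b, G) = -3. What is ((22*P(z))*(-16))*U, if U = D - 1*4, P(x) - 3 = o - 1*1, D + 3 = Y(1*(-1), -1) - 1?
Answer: 11616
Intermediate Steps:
D = -7 (D = -3 + (-3 - 1) = -3 - 4 = -7)
P(x) = 3 (P(x) = 3 + (1 - 1*1) = 3 + (1 - 1) = 3 + 0 = 3)
U = -11 (U = -7 - 1*4 = -7 - 4 = -11)
((22*P(z))*(-16))*U = ((22*3)*(-16))*(-11) = (66*(-16))*(-11) = -1056*(-11) = 11616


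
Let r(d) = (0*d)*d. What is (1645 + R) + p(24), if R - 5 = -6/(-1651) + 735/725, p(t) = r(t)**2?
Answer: 395245317/239395 ≈ 1651.0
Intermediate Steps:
r(d) = 0 (r(d) = 0*d = 0)
p(t) = 0 (p(t) = 0**2 = 0)
R = 1440542/239395 (R = 5 + (-6/(-1651) + 735/725) = 5 + (-6*(-1/1651) + 735*(1/725)) = 5 + (6/1651 + 147/145) = 5 + 243567/239395 = 1440542/239395 ≈ 6.0174)
(1645 + R) + p(24) = (1645 + 1440542/239395) + 0 = 395245317/239395 + 0 = 395245317/239395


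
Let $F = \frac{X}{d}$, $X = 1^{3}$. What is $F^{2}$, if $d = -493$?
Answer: $\frac{1}{243049} \approx 4.1144 \cdot 10^{-6}$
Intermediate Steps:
$X = 1$
$F = - \frac{1}{493}$ ($F = 1 \frac{1}{-493} = 1 \left(- \frac{1}{493}\right) = - \frac{1}{493} \approx -0.0020284$)
$F^{2} = \left(- \frac{1}{493}\right)^{2} = \frac{1}{243049}$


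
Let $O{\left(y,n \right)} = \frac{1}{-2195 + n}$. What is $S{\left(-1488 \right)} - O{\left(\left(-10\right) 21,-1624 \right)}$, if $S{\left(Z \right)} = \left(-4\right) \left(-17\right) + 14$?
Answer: $\frac{313159}{3819} \approx 82.0$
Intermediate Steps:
$S{\left(Z \right)} = 82$ ($S{\left(Z \right)} = 68 + 14 = 82$)
$S{\left(-1488 \right)} - O{\left(\left(-10\right) 21,-1624 \right)} = 82 - \frac{1}{-2195 - 1624} = 82 - \frac{1}{-3819} = 82 - - \frac{1}{3819} = 82 + \frac{1}{3819} = \frac{313159}{3819}$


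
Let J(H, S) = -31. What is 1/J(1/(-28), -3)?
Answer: -1/31 ≈ -0.032258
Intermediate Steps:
1/J(1/(-28), -3) = 1/(-31) = -1/31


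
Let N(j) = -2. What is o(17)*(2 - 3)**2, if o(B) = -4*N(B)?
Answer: 8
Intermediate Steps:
o(B) = 8 (o(B) = -4*(-2) = 8)
o(17)*(2 - 3)**2 = 8*(2 - 3)**2 = 8*(-1)**2 = 8*1 = 8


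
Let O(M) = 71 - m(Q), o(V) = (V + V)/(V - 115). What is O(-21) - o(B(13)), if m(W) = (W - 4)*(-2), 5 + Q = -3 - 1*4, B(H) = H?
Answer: 2002/51 ≈ 39.255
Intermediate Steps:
o(V) = 2*V/(-115 + V) (o(V) = (2*V)/(-115 + V) = 2*V/(-115 + V))
Q = -12 (Q = -5 + (-3 - 1*4) = -5 + (-3 - 4) = -5 - 7 = -12)
m(W) = 8 - 2*W (m(W) = (-4 + W)*(-2) = 8 - 2*W)
O(M) = 39 (O(M) = 71 - (8 - 2*(-12)) = 71 - (8 + 24) = 71 - 1*32 = 71 - 32 = 39)
O(-21) - o(B(13)) = 39 - 2*13/(-115 + 13) = 39 - 2*13/(-102) = 39 - 2*13*(-1)/102 = 39 - 1*(-13/51) = 39 + 13/51 = 2002/51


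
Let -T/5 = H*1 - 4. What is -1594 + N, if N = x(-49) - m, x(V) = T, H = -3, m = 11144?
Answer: -12703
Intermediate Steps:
T = 35 (T = -5*(-3*1 - 4) = -5*(-3 - 4) = -5*(-7) = 35)
x(V) = 35
N = -11109 (N = 35 - 1*11144 = 35 - 11144 = -11109)
-1594 + N = -1594 - 11109 = -12703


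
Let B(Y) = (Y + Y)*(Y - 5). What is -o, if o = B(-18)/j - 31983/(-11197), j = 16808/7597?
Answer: -17742559629/47049794 ≈ -377.10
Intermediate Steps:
j = 16808/7597 (j = 16808*(1/7597) = 16808/7597 ≈ 2.2125)
B(Y) = 2*Y*(-5 + Y) (B(Y) = (2*Y)*(-5 + Y) = 2*Y*(-5 + Y))
o = 17742559629/47049794 (o = (2*(-18)*(-5 - 18))/(16808/7597) - 31983/(-11197) = (2*(-18)*(-23))*(7597/16808) - 31983*(-1/11197) = 828*(7597/16808) + 31983/11197 = 1572579/4202 + 31983/11197 = 17742559629/47049794 ≈ 377.10)
-o = -1*17742559629/47049794 = -17742559629/47049794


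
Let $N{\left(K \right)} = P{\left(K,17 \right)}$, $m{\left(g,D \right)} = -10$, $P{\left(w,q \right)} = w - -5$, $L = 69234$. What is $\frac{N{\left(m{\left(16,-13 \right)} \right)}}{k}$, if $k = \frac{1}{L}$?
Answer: $-346170$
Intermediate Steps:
$P{\left(w,q \right)} = 5 + w$ ($P{\left(w,q \right)} = w + 5 = 5 + w$)
$N{\left(K \right)} = 5 + K$
$k = \frac{1}{69234} \approx 1.4444 \cdot 10^{-5}$
$\frac{N{\left(m{\left(16,-13 \right)} \right)}}{k} = \left(5 - 10\right) \frac{1}{\frac{1}{69234}} = \left(-5\right) 69234 = -346170$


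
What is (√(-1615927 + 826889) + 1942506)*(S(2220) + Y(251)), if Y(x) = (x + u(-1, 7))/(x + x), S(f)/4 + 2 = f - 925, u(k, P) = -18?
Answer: 2521933200981/251 + 2596577*I*√789038/502 ≈ 1.0048e+10 + 4.5946e+6*I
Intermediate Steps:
S(f) = -3708 + 4*f (S(f) = -8 + 4*(f - 925) = -8 + 4*(-925 + f) = -8 + (-3700 + 4*f) = -3708 + 4*f)
Y(x) = (-18 + x)/(2*x) (Y(x) = (x - 18)/(x + x) = (-18 + x)/((2*x)) = (-18 + x)*(1/(2*x)) = (-18 + x)/(2*x))
(√(-1615927 + 826889) + 1942506)*(S(2220) + Y(251)) = (√(-1615927 + 826889) + 1942506)*((-3708 + 4*2220) + (½)*(-18 + 251)/251) = (√(-789038) + 1942506)*((-3708 + 8880) + (½)*(1/251)*233) = (I*√789038 + 1942506)*(5172 + 233/502) = (1942506 + I*√789038)*(2596577/502) = 2521933200981/251 + 2596577*I*√789038/502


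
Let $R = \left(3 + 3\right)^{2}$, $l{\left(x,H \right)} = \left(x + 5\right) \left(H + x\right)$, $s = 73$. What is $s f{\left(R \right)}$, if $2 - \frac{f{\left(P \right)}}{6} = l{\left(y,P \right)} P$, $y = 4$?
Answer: $-5675604$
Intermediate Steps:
$l{\left(x,H \right)} = \left(5 + x\right) \left(H + x\right)$
$R = 36$ ($R = 6^{2} = 36$)
$f{\left(P \right)} = 12 - 6 P \left(36 + 9 P\right)$ ($f{\left(P \right)} = 12 - 6 \left(4^{2} + 5 P + 5 \cdot 4 + P 4\right) P = 12 - 6 \left(16 + 5 P + 20 + 4 P\right) P = 12 - 6 \left(36 + 9 P\right) P = 12 - 6 P \left(36 + 9 P\right)$)
$s f{\left(R \right)} = 73 \left(12 - 1944 \left(4 + 36\right)\right) = 73 \left(12 - 1944 \cdot 40\right) = 73 \left(12 - 77760\right) = 73 \left(-77748\right) = -5675604$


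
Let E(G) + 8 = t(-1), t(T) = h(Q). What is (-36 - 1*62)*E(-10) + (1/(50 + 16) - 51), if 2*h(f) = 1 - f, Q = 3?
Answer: 54847/66 ≈ 831.02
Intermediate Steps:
h(f) = ½ - f/2 (h(f) = (1 - f)/2 = ½ - f/2)
t(T) = -1 (t(T) = ½ - ½*3 = ½ - 3/2 = -1)
E(G) = -9 (E(G) = -8 - 1 = -9)
(-36 - 1*62)*E(-10) + (1/(50 + 16) - 51) = (-36 - 1*62)*(-9) + (1/(50 + 16) - 51) = (-36 - 62)*(-9) + (1/66 - 51) = -98*(-9) + (1/66 - 51) = 882 - 3365/66 = 54847/66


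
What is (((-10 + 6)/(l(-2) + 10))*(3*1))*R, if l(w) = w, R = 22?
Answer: -33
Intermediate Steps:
(((-10 + 6)/(l(-2) + 10))*(3*1))*R = (((-10 + 6)/(-2 + 10))*(3*1))*22 = (-4/8*3)*22 = (-4*1/8*3)*22 = -1/2*3*22 = -3/2*22 = -33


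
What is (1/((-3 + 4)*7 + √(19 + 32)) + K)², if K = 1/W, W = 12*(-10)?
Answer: 360841/14400 - 421*√51/120 ≈ 0.0038914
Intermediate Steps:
W = -120
K = -1/120 (K = 1/(-120) = -1/120 ≈ -0.0083333)
(1/((-3 + 4)*7 + √(19 + 32)) + K)² = (1/((-3 + 4)*7 + √(19 + 32)) - 1/120)² = (1/(1*7 + √51) - 1/120)² = (1/(7 + √51) - 1/120)² = (-1/120 + 1/(7 + √51))²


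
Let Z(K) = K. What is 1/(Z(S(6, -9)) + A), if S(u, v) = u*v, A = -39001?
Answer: -1/39055 ≈ -2.5605e-5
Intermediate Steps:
1/(Z(S(6, -9)) + A) = 1/(6*(-9) - 39001) = 1/(-54 - 39001) = 1/(-39055) = -1/39055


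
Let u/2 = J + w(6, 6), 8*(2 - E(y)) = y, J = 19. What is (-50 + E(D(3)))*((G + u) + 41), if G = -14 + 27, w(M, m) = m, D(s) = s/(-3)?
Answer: -4979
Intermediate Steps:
D(s) = -s/3 (D(s) = s*(-1/3) = -s/3)
E(y) = 2 - y/8
u = 50 (u = 2*(19 + 6) = 2*25 = 50)
G = 13
(-50 + E(D(3)))*((G + u) + 41) = (-50 + (2 - (-1)*3/24))*((13 + 50) + 41) = (-50 + (2 - 1/8*(-1)))*(63 + 41) = (-50 + (2 + 1/8))*104 = (-50 + 17/8)*104 = -383/8*104 = -4979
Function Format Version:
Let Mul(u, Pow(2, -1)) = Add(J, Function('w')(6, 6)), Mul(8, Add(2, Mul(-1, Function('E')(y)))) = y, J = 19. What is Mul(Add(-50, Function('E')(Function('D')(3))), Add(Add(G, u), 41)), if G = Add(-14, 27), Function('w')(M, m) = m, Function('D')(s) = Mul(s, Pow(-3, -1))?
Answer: -4979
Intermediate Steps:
Function('D')(s) = Mul(Rational(-1, 3), s) (Function('D')(s) = Mul(s, Rational(-1, 3)) = Mul(Rational(-1, 3), s))
Function('E')(y) = Add(2, Mul(Rational(-1, 8), y))
u = 50 (u = Mul(2, Add(19, 6)) = Mul(2, 25) = 50)
G = 13
Mul(Add(-50, Function('E')(Function('D')(3))), Add(Add(G, u), 41)) = Mul(Add(-50, Add(2, Mul(Rational(-1, 8), Mul(Rational(-1, 3), 3)))), Add(Add(13, 50), 41)) = Mul(Add(-50, Add(2, Mul(Rational(-1, 8), -1))), Add(63, 41)) = Mul(Add(-50, Add(2, Rational(1, 8))), 104) = Mul(Add(-50, Rational(17, 8)), 104) = Mul(Rational(-383, 8), 104) = -4979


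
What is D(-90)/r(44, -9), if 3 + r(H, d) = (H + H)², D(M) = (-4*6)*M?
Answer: 2160/7741 ≈ 0.27903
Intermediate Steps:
D(M) = -24*M
r(H, d) = -3 + 4*H² (r(H, d) = -3 + (H + H)² = -3 + (2*H)² = -3 + 4*H²)
D(-90)/r(44, -9) = (-24*(-90))/(-3 + 4*44²) = 2160/(-3 + 4*1936) = 2160/(-3 + 7744) = 2160/7741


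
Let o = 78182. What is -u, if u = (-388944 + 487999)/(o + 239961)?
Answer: -99055/318143 ≈ -0.31135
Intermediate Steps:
u = 99055/318143 (u = (-388944 + 487999)/(78182 + 239961) = 99055/318143 ≈ 0.31135)
-u = -1*99055/318143 = -99055/318143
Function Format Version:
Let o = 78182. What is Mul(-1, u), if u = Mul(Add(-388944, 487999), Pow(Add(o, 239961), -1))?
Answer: Rational(-99055, 318143) ≈ -0.31135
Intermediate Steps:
u = Rational(99055, 318143) (u = Mul(Add(-388944, 487999), Pow(Add(78182, 239961), -1)) = Mul(99055, Pow(318143, -1)) = Mul(99055, Rational(1, 318143)) = Rational(99055, 318143) ≈ 0.31135)
Mul(-1, u) = Mul(-1, Rational(99055, 318143)) = Rational(-99055, 318143)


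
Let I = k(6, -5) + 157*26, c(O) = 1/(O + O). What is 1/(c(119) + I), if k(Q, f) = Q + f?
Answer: 238/971755 ≈ 0.00024492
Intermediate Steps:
c(O) = 1/(2*O)
I = 4083 (I = (6 - 5) + 157*26 = 1 + 4082 = 4083)
1/(c(119) + I) = 1/((½)/119 + 4083) = 1/((½)*(1/119) + 4083) = 1/(1/238 + 4083) = 1/(971755/238) = 238/971755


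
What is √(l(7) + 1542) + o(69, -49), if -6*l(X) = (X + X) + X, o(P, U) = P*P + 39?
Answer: 4800 + √6154/2 ≈ 4839.2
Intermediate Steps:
o(P, U) = 39 + P² (o(P, U) = P² + 39 = 39 + P²)
l(X) = -X/2 (l(X) = -((X + X) + X)/6 = -(2*X + X)/6 = -X/2)
√(l(7) + 1542) + o(69, -49) = √(-½*7 + 1542) + (39 + 69²) = √(-7/2 + 1542) + (39 + 4761) = √(3077/2) + 4800 = √6154/2 + 4800 = 4800 + √6154/2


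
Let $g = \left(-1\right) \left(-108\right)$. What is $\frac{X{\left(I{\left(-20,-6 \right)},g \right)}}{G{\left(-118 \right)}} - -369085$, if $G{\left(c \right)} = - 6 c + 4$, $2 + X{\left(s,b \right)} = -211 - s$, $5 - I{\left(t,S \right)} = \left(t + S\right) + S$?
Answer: $\frac{131394135}{356} \approx 3.6908 \cdot 10^{5}$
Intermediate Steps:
$I{\left(t,S \right)} = 5 - t - 2 S$ ($I{\left(t,S \right)} = 5 - \left(\left(t + S\right) + S\right) = 5 - \left(\left(S + t\right) + S\right) = 5 - \left(t + 2 S\right) = 5 - t - 2 S$)
$g = 108$
$X{\left(s,b \right)} = -213 - s$ ($X{\left(s,b \right)} = -2 - \left(211 + s\right) = -213 - s$)
$G{\left(c \right)} = 4 - 6 c$
$\frac{X{\left(I{\left(-20,-6 \right)},g \right)}}{G{\left(-118 \right)}} - -369085 = \frac{-213 - \left(5 - -20 - -12\right)}{4 - -708} - -369085 = \frac{-213 - \left(5 + 20 + 12\right)}{4 + 708} + 369085 = \frac{-213 - 37}{712} + 369085 = \left(-213 - 37\right) \frac{1}{712} + 369085 = \left(-250\right) \frac{1}{712} + 369085 = - \frac{125}{356} + 369085 = \frac{131394135}{356}$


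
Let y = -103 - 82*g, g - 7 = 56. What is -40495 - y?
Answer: -35226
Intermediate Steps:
g = 63 (g = 7 + 56 = 63)
y = -5269 (y = -103 - 82*63 = -103 - 5166 = -5269)
-40495 - y = -40495 - 1*(-5269) = -40495 + 5269 = -35226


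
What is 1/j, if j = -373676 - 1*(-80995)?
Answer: -1/292681 ≈ -3.4167e-6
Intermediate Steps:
j = -292681 (j = -373676 + 80995 = -292681)
1/j = 1/(-292681) = -1/292681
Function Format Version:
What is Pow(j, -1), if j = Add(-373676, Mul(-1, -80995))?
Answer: Rational(-1, 292681) ≈ -3.4167e-6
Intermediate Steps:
j = -292681 (j = Add(-373676, 80995) = -292681)
Pow(j, -1) = Pow(-292681, -1) = Rational(-1, 292681)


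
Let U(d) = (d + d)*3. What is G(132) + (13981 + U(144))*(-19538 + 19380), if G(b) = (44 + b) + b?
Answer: -2345202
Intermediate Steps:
U(d) = 6*d (U(d) = (2*d)*3 = 6*d)
G(b) = 44 + 2*b
G(132) + (13981 + U(144))*(-19538 + 19380) = (44 + 2*132) + (13981 + 6*144)*(-19538 + 19380) = (44 + 264) + (13981 + 864)*(-158) = 308 + 14845*(-158) = 308 - 2345510 = -2345202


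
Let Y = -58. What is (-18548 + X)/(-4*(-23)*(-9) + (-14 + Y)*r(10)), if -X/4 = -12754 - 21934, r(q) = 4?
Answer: -3339/31 ≈ -107.71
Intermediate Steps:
X = 138752 (X = -4*(-12754 - 21934) = -4*(-34688) = 138752)
(-18548 + X)/(-4*(-23)*(-9) + (-14 + Y)*r(10)) = (-18548 + 138752)/(-4*(-23)*(-9) + (-14 - 58)*4) = 120204/(92*(-9) - 72*4) = 120204/(-828 - 288) = 120204/(-1116) = 120204*(-1/1116) = -3339/31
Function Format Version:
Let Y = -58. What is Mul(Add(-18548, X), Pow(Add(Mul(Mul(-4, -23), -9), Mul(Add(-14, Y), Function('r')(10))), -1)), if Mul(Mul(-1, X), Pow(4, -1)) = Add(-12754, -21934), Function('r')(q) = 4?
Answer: Rational(-3339, 31) ≈ -107.71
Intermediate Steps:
X = 138752 (X = Mul(-4, Add(-12754, -21934)) = Mul(-4, -34688) = 138752)
Mul(Add(-18548, X), Pow(Add(Mul(Mul(-4, -23), -9), Mul(Add(-14, Y), Function('r')(10))), -1)) = Mul(Add(-18548, 138752), Pow(Add(Mul(Mul(-4, -23), -9), Mul(Add(-14, -58), 4)), -1)) = Mul(120204, Pow(Add(Mul(92, -9), Mul(-72, 4)), -1)) = Mul(120204, Pow(Add(-828, -288), -1)) = Mul(120204, Pow(-1116, -1)) = Mul(120204, Rational(-1, 1116)) = Rational(-3339, 31)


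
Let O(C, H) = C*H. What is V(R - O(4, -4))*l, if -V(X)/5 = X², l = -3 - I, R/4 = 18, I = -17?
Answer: -542080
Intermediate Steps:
R = 72 (R = 4*18 = 72)
l = 14 (l = -3 - 1*(-17) = -3 + 17 = 14)
V(X) = -5*X²
V(R - O(4, -4))*l = -5*(72 - 4*(-4))²*14 = -5*(72 - 1*(-16))²*14 = -5*(72 + 16)²*14 = -5*88²*14 = -5*7744*14 = -38720*14 = -542080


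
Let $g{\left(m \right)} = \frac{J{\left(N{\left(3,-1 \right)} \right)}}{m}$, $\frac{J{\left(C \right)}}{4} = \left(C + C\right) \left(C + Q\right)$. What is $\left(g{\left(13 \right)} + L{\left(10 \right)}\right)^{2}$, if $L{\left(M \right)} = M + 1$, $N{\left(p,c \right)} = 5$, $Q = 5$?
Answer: $\frac{294849}{169} \approx 1744.7$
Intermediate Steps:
$L{\left(M \right)} = 1 + M$
$J{\left(C \right)} = 8 C \left(5 + C\right)$ ($J{\left(C \right)} = 4 \left(C + C\right) \left(C + 5\right) = 4 \cdot 2 C \left(5 + C\right) = 8 C \left(5 + C\right)$)
$g{\left(m \right)} = \frac{400}{m}$ ($g{\left(m \right)} = \frac{8 \cdot 5 \left(5 + 5\right)}{m} = \frac{8 \cdot 5 \cdot 10}{m} = \frac{400}{m}$)
$\left(g{\left(13 \right)} + L{\left(10 \right)}\right)^{2} = \left(\frac{400}{13} + \left(1 + 10\right)\right)^{2} = \left(400 \cdot \frac{1}{13} + 11\right)^{2} = \left(\frac{400}{13} + 11\right)^{2} = \left(\frac{543}{13}\right)^{2} = \frac{294849}{169}$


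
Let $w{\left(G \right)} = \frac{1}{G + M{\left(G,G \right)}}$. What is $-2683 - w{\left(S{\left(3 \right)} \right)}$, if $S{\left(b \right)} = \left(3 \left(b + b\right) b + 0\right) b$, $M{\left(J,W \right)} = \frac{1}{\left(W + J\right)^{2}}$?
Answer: $- \frac{45627506155}{17006113} \approx -2683.0$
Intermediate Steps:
$M{\left(J,W \right)} = \frac{1}{\left(J + W\right)^{2}}$
$S{\left(b \right)} = 6 b^{3}$ ($S{\left(b \right)} = \left(3 \cdot 2 b b + 0\right) b = \left(6 b b + 0\right) b = \left(6 b^{2} + 0\right) b = 6 b^{2} b = 6 b^{3}$)
$w{\left(G \right)} = \frac{1}{G + \frac{1}{4 G^{2}}}$ ($w{\left(G \right)} = \frac{1}{G + \frac{1}{\left(G + G\right)^{2}}} = \frac{1}{G + \frac{1}{4 G^{2}}}$)
$-2683 - w{\left(S{\left(3 \right)} \right)} = -2683 - \frac{4 \left(6 \cdot 3^{3}\right)^{2}}{1 + 4 \left(6 \cdot 3^{3}\right)^{3}} = -2683 - \frac{4 \left(6 \cdot 27\right)^{2}}{1 + 4 \left(6 \cdot 27\right)^{3}} = -2683 - \frac{4 \cdot 162^{2}}{1 + 4 \cdot 162^{3}} = -2683 - 4 \cdot 26244 \frac{1}{1 + 4 \cdot 4251528} = -2683 - 4 \cdot 26244 \frac{1}{1 + 17006112} = -2683 - 4 \cdot 26244 \cdot \frac{1}{17006113} = -2683 - \frac{104976}{17006113} = - \frac{45627506155}{17006113}$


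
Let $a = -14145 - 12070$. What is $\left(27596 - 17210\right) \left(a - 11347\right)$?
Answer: $-390118932$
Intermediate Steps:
$a = -26215$
$\left(27596 - 17210\right) \left(a - 11347\right) = \left(27596 - 17210\right) \left(-26215 - 11347\right) = 10386 \left(-37562\right) = -390118932$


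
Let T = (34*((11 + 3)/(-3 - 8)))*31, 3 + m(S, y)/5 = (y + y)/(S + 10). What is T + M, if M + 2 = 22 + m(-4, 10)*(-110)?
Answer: -49658/33 ≈ -1504.8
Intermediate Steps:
m(S, y) = -15 + 10*y/(10 + S) (m(S, y) = -15 + 5*((y + y)/(S + 10)) = -15 + 5*((2*y)/(10 + S)) = -15 + 5*(2*y/(10 + S)) = -15 + 10*y/(10 + S))
T = -14756/11 (T = (34*(14/(-11)))*31 = (34*(14*(-1/11)))*31 = (34*(-14/11))*31 = -476/11*31 = -14756/11 ≈ -1341.5)
M = -490/3 (M = -2 + (22 + (5*(-30 - 3*(-4) + 2*10)/(10 - 4))*(-110)) = -2 + (22 + (5*(-30 + 12 + 20)/6)*(-110)) = -2 + (22 + (5*(⅙)*2)*(-110)) = -2 + (22 + (5/3)*(-110)) = -2 + (22 - 550/3) = -2 - 484/3 = -490/3 ≈ -163.33)
T + M = -14756/11 - 490/3 = -49658/33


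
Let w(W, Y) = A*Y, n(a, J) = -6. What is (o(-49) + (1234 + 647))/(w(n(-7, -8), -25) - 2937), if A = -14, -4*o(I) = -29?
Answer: -581/796 ≈ -0.72990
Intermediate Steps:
o(I) = 29/4 (o(I) = -¼*(-29) = 29/4)
w(W, Y) = -14*Y
(o(-49) + (1234 + 647))/(w(n(-7, -8), -25) - 2937) = (29/4 + (1234 + 647))/(-14*(-25) - 2937) = (29/4 + 1881)/(350 - 2937) = (7553/4)/(-2587) = (7553/4)*(-1/2587) = -581/796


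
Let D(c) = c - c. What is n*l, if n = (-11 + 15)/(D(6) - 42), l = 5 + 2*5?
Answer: -10/7 ≈ -1.4286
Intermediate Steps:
D(c) = 0
l = 15 (l = 5 + 10 = 15)
n = -2/21 (n = (-11 + 15)/(0 - 42) = 4/(-42) = 4*(-1/42) = -2/21 ≈ -0.095238)
n*l = -2/21*15 = -10/7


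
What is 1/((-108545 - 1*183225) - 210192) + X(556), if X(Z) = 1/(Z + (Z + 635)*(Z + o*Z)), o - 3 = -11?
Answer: -2568389/1163250754496 ≈ -2.2079e-6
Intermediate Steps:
o = -8 (o = 3 - 11 = -8)
X(Z) = 1/(Z - 7*Z*(635 + Z)) (X(Z) = 1/(Z + (Z + 635)*(Z - 8*Z)) = 1/(Z + (635 + Z)*(-7*Z)) = 1/(Z - 7*Z*(635 + Z)))
1/((-108545 - 1*183225) - 210192) + X(556) = 1/((-108545 - 1*183225) - 210192) + 1/(556*(-4444 - 7*556)) = 1/((-108545 - 183225) - 210192) + 1/(556*(-4444 - 3892)) = 1/(-291770 - 210192) + (1/556)/(-8336) = 1/(-501962) + (1/556)*(-1/8336) = -1/501962 - 1/4634816 = -2568389/1163250754496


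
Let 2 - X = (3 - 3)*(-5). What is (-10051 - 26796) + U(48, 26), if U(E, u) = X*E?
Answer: -36751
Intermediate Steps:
X = 2 (X = 2 - (3 - 3)*(-5) = 2 - 0*(-5) = 2 - 1*0 = 2 + 0 = 2)
U(E, u) = 2*E
(-10051 - 26796) + U(48, 26) = (-10051 - 26796) + 2*48 = -36847 + 96 = -36751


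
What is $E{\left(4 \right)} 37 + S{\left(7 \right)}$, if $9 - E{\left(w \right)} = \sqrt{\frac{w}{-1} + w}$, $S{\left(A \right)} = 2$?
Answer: $335$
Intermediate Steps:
$E{\left(w \right)} = 9$ ($E{\left(w \right)} = 9 - \sqrt{\frac{w}{-1} + w} = 9 - \sqrt{w \left(-1\right) + w} = 9 - \sqrt{- w + w} = 9 - \sqrt{0} = 9 - 0 = 9 + 0 = 9$)
$E{\left(4 \right)} 37 + S{\left(7 \right)} = 9 \cdot 37 + 2 = 333 + 2 = 335$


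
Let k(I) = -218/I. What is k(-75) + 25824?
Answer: 1937018/75 ≈ 25827.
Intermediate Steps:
k(-75) + 25824 = -218/(-75) + 25824 = -218*(-1/75) + 25824 = 218/75 + 25824 = 1937018/75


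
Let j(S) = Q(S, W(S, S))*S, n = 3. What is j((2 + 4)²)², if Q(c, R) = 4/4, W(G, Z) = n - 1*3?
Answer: 1296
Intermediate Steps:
W(G, Z) = 0 (W(G, Z) = 3 - 1*3 = 3 - 3 = 0)
Q(c, R) = 1 (Q(c, R) = 4*(¼) = 1)
j(S) = S (j(S) = 1*S = S)
j((2 + 4)²)² = ((2 + 4)²)² = (6²)² = 36² = 1296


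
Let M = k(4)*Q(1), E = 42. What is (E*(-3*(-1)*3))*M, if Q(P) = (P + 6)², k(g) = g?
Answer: 74088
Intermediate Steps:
Q(P) = (6 + P)²
M = 196 (M = 4*(6 + 1)² = 4*7² = 4*49 = 196)
(E*(-3*(-1)*3))*M = (42*(-3*(-1)*3))*196 = (42*(3*3))*196 = (42*9)*196 = 378*196 = 74088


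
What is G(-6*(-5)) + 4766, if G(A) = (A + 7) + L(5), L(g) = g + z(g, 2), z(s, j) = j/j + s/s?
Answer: 4810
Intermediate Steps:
z(s, j) = 2 (z(s, j) = 1 + 1 = 2)
L(g) = 2 + g (L(g) = g + 2 = 2 + g)
G(A) = 14 + A (G(A) = (A + 7) + (2 + 5) = (7 + A) + 7 = 14 + A)
G(-6*(-5)) + 4766 = (14 - 6*(-5)) + 4766 = (14 + 30) + 4766 = 44 + 4766 = 4810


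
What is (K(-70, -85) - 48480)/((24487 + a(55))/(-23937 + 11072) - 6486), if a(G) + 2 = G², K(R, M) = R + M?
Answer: 25027571/3338796 ≈ 7.4960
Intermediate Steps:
K(R, M) = M + R
a(G) = -2 + G²
(K(-70, -85) - 48480)/((24487 + a(55))/(-23937 + 11072) - 6486) = ((-85 - 70) - 48480)/((24487 + (-2 + 55²))/(-23937 + 11072) - 6486) = (-155 - 48480)/((24487 + (-2 + 3025))/(-12865) - 6486) = -48635/((24487 + 3023)*(-1/12865) - 6486) = -48635/(27510*(-1/12865) - 6486) = -48635/(-5502/2573 - 6486) = -48635/(-16693980/2573) = -48635*(-2573/16693980) = 25027571/3338796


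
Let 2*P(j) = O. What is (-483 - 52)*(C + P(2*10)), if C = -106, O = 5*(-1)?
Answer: 116095/2 ≈ 58048.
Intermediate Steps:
O = -5
P(j) = -5/2 (P(j) = (½)*(-5) = -5/2)
(-483 - 52)*(C + P(2*10)) = (-483 - 52)*(-106 - 5/2) = -535*(-217/2) = 116095/2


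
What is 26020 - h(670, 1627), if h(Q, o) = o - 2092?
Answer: 26485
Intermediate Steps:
h(Q, o) = -2092 + o
26020 - h(670, 1627) = 26020 - (-2092 + 1627) = 26020 - 1*(-465) = 26020 + 465 = 26485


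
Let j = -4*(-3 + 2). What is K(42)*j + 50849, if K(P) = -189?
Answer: 50093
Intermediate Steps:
j = 4 (j = -4*(-1) = 4)
K(42)*j + 50849 = -189*4 + 50849 = -756 + 50849 = 50093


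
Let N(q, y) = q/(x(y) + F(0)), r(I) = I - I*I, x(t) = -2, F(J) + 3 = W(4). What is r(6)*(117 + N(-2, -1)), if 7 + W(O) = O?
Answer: -7035/2 ≈ -3517.5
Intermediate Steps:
W(O) = -7 + O
F(J) = -6 (F(J) = -3 + (-7 + 4) = -3 - 3 = -6)
r(I) = I - I²
N(q, y) = -q/8 (N(q, y) = q/(-2 - 6) = q/(-8) = -q/8)
r(6)*(117 + N(-2, -1)) = (6*(1 - 1*6))*(117 - ⅛*(-2)) = (6*(1 - 6))*(117 + ¼) = (6*(-5))*(469/4) = -30*469/4 = -7035/2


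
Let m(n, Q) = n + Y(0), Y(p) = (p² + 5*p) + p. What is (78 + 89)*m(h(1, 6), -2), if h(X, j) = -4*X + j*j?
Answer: 5344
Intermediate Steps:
h(X, j) = j² - 4*X (h(X, j) = -4*X + j² = j² - 4*X)
Y(p) = p² + 6*p
m(n, Q) = n (m(n, Q) = n + 0*(6 + 0) = n + 0*6 = n + 0 = n)
(78 + 89)*m(h(1, 6), -2) = (78 + 89)*(6² - 4*1) = 167*(36 - 4) = 167*32 = 5344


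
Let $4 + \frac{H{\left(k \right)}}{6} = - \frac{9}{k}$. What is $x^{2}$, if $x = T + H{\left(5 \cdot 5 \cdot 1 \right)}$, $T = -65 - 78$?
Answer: $\frac{17884441}{625} \approx 28615.0$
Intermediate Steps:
$T = -143$
$H{\left(k \right)} = -24 - \frac{54}{k}$ ($H{\left(k \right)} = -24 + 6 \left(- \frac{9}{k}\right) = -24 - \frac{54}{k}$)
$x = - \frac{4229}{25}$ ($x = -143 - \left(24 + \frac{54}{5 \cdot 5 \cdot 1}\right) = -143 - \left(24 + \frac{54}{25 \cdot 1}\right) = -143 - \left(24 + \frac{54}{25}\right) = -143 - \frac{654}{25} = - \frac{4229}{25} \approx -169.16$)
$x^{2} = \left(- \frac{4229}{25}\right)^{2} = \frac{17884441}{625}$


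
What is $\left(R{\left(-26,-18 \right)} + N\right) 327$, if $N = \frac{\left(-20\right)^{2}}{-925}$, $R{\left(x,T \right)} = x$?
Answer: $- \frac{319806}{37} \approx -8643.4$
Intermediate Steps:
$N = - \frac{16}{37}$ ($N = 400 \left(- \frac{1}{925}\right) = - \frac{16}{37} \approx -0.43243$)
$\left(R{\left(-26,-18 \right)} + N\right) 327 = \left(-26 - \frac{16}{37}\right) 327 = \left(- \frac{978}{37}\right) 327 = - \frac{319806}{37}$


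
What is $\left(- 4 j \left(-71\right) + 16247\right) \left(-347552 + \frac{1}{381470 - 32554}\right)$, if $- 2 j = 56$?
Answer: $- \frac{1005905232869145}{348916} \approx -2.8829 \cdot 10^{9}$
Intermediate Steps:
$j = -28$ ($j = \left(- \frac{1}{2}\right) 56 = -28$)
$\left(- 4 j \left(-71\right) + 16247\right) \left(-347552 + \frac{1}{381470 - 32554}\right) = \left(\left(-4\right) \left(-28\right) \left(-71\right) + 16247\right) \left(-347552 + \frac{1}{381470 - 32554}\right) = \left(112 \left(-71\right) + 16247\right) \left(-347552 + \frac{1}{348916}\right) = \left(-7952 + 16247\right) \left(-347552 + \frac{1}{348916}\right) = 8295 \left(- \frac{121266453631}{348916}\right) = - \frac{1005905232869145}{348916}$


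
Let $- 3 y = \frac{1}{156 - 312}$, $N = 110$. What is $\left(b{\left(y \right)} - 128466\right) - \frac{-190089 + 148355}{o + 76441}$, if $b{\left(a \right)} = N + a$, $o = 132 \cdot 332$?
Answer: $- \frac{7224372019343}{56284020} \approx -1.2836 \cdot 10^{5}$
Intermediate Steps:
$y = \frac{1}{468}$ ($y = - \frac{1}{3 \left(156 - 312\right)} = - \frac{1}{3 \left(-156\right)} = \left(- \frac{1}{3}\right) \left(- \frac{1}{156}\right) = \frac{1}{468} \approx 0.0021368$)
$o = 43824$
$b{\left(a \right)} = 110 + a$
$\left(b{\left(y \right)} - 128466\right) - \frac{-190089 + 148355}{o + 76441} = \left(\left(110 + \frac{1}{468}\right) - 128466\right) - \frac{-190089 + 148355}{43824 + 76441} = \left(\frac{51481}{468} - 128466\right) - - \frac{41734}{120265} = - \frac{60070607}{468} - \left(-41734\right) \frac{1}{120265} = - \frac{60070607}{468} - - \frac{41734}{120265} = - \frac{60070607}{468} + \frac{41734}{120265} = - \frac{7224372019343}{56284020}$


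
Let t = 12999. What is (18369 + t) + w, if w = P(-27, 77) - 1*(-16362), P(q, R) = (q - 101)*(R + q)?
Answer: 41330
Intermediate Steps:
P(q, R) = (-101 + q)*(R + q)
w = 9962 (w = ((-27)**2 - 101*77 - 101*(-27) + 77*(-27)) - 1*(-16362) = (729 - 7777 + 2727 - 2079) + 16362 = -6400 + 16362 = 9962)
(18369 + t) + w = (18369 + 12999) + 9962 = 31368 + 9962 = 41330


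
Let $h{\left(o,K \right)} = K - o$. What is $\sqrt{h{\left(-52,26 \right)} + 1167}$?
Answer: $\sqrt{1245} \approx 35.285$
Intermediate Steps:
$\sqrt{h{\left(-52,26 \right)} + 1167} = \sqrt{\left(26 - -52\right) + 1167} = \sqrt{\left(26 + 52\right) + 1167} = \sqrt{78 + 1167} = \sqrt{1245}$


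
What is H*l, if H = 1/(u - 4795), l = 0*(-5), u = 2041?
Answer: 0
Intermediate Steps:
l = 0
H = -1/2754 (H = 1/(2041 - 4795) = 1/(-2754) = -1/2754 ≈ -0.00036311)
H*l = -1/2754*0 = 0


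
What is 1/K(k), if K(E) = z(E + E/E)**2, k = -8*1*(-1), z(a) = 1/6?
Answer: 36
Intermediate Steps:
z(a) = 1/6 (z(a) = 1*(1/6) = 1/6)
k = 8 (k = -8*(-1) = 8)
K(E) = 1/36 (K(E) = (1/6)**2 = 1/36)
1/K(k) = 1/(1/36) = 36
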